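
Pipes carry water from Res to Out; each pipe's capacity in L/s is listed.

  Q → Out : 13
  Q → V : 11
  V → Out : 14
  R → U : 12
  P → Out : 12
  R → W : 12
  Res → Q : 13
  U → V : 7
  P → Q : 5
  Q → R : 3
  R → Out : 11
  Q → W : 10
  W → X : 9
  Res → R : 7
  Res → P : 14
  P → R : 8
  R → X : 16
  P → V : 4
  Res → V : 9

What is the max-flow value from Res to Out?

43

Augment Res→P→Out: bottleneck 12, flow now 12.
Augment Res→Q→Out: bottleneck 13, flow now 25.
Augment Res→R→Out: bottleneck 7, flow now 32.
Augment Res→V→Out: bottleneck 9, flow now 41.
Augment Res→P→R→Out: bottleneck 2, flow now 43.
No augmenting path remains; maximum flow = 43.
In the residual graph, reachable from Res: {Res}.
Min-cut edges: Res→P (14), Res→Q (13), Res→R (7), Res→V (9); capacity 14 + 13 + 7 + 9 = 43.
This cut is saturated, so no flow can exceed 43.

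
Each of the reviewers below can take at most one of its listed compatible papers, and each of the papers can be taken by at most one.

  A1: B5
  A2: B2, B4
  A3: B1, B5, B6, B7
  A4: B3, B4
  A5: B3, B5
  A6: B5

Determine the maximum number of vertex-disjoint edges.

Unit-capacity flow: source→left, listed edges, right→sink; max matching = max flow.
Augmenting path A1→B5 (+1); matched 1.
Augmenting path A2→B2 (+1); matched 2.
Augmenting path A3→B1 (+1); matched 3.
Augmenting path A4→B3 (+1); matched 4.
Augmenting path A5→B3→A4→B4 (+1); matched 5.
No augmenting path remains; maximum matching = 5.
König certificate: {A2, A3, A4, A5, B5} is a vertex cover of size 5 (every listed pair touches it), so no matching can be larger.

5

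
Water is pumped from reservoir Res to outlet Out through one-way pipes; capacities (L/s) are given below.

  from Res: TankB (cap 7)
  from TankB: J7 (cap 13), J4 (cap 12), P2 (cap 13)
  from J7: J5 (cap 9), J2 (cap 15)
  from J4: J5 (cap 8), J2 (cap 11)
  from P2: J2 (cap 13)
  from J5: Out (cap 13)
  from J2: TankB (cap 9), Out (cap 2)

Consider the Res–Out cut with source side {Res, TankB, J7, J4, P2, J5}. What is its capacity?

Edges leaving {Res, TankB, J7, J4, P2, J5}: J7→J2 (15), J4→J2 (11), P2→J2 (13), J5→Out (13).
Cut capacity = 15 + 11 + 13 + 13 = 52.

52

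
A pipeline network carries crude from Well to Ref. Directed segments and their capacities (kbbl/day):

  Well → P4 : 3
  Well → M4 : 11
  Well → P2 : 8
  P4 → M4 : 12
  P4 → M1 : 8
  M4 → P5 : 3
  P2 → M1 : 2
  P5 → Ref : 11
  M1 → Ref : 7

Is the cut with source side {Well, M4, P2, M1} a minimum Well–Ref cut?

No — its capacity is 13, but the minimum cut has capacity 8.

Given cut capacity: 3 + 3 + 7 = 13.
Augment Well→P4→M1→Ref: bottleneck 3, flow now 3.
Augment Well→M4→P5→Ref: bottleneck 3, flow now 6.
Augment Well→P2→M1→Ref: bottleneck 2, flow now 8.
No augmenting path remains; maximum flow = 8.
In the residual graph, reachable from Well: {Well, M4, P2}.
Min-cut edges: Well→P4 (3), M4→P5 (3), P2→M1 (2); capacity 3 + 3 + 2 = 8.
Cut capacity 13 exceeds the max flow 8, so it is not minimum.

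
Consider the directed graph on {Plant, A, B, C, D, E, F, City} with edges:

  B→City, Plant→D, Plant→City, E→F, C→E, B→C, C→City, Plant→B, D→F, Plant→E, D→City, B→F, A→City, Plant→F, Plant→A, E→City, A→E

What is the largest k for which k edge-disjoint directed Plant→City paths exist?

5

Assign every edge capacity 1; by Menger, the answer equals the max flow.
Path Plant→City (+1); total 1.
Path Plant→A→City (+1); total 2.
Path Plant→B→City (+1); total 3.
Path Plant→D→City (+1); total 4.
Path Plant→E→City (+1); total 5.
No residual Plant→City path; max flow = 5.
Certifying cut of size 5: {Plant→A, Plant→B, Plant→City, Plant→D, Plant→E}.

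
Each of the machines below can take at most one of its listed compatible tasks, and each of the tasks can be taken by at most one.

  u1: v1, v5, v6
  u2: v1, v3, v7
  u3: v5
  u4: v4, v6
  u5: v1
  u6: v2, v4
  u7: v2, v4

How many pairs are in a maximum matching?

Unit-capacity flow: source→left, listed edges, right→sink; max matching = max flow.
Augmenting path u1→v1 (+1); matched 1.
Augmenting path u2→v3 (+1); matched 2.
Augmenting path u3→v5 (+1); matched 3.
Augmenting path u4→v4 (+1); matched 4.
Augmenting path u6→v2 (+1); matched 5.
Augmenting path u5→v1→u1→v6 (+1); matched 6.
No augmenting path remains; maximum matching = 6.
König certificate: {u2, v1, v2, v4, v5, v6} is a vertex cover of size 6 (every listed pair touches it), so no matching can be larger.

6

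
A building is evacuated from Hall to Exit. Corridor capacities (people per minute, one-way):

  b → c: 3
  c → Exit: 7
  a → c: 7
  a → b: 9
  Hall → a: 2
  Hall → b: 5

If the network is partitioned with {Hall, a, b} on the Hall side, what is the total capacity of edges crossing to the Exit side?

Edges leaving {Hall, a, b}: a→c (7), b→c (3).
Cut capacity = 7 + 3 = 10.

10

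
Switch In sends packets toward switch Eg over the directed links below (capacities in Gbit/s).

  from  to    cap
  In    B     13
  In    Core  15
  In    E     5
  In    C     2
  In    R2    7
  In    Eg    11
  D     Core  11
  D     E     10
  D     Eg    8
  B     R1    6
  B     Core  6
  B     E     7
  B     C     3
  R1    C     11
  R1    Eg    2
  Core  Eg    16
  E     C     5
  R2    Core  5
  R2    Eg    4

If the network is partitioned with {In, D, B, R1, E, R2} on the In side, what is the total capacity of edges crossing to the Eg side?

83

Edges leaving {In, D, B, R1, E, R2}: In→Core (15), In→C (2), In→Eg (11), D→Core (11), D→Eg (8), B→Core (6), B→C (3), R1→C (11), R1→Eg (2), E→C (5), R2→Core (5), R2→Eg (4).
Cut capacity = 15 + 2 + 11 + 11 + 8 + 6 + 3 + 11 + 2 + 5 + 5 + 4 = 83.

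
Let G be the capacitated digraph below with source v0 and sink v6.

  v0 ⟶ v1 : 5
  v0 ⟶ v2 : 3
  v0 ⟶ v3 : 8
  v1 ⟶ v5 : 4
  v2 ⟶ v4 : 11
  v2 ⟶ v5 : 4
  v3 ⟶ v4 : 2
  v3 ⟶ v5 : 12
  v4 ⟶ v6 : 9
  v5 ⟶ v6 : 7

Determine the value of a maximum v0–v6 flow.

Augment v0→v1→v5→v6: bottleneck 4, flow now 4.
Augment v0→v2→v4→v6: bottleneck 3, flow now 7.
Augment v0→v3→v4→v6: bottleneck 2, flow now 9.
Augment v0→v3→v5→v6: bottleneck 3, flow now 12.
No augmenting path remains; maximum flow = 12.
In the residual graph, reachable from v0: {v0, v1, v3, v5}.
Min-cut edges: v0→v2 (3), v3→v4 (2), v5→v6 (7); capacity 3 + 2 + 7 = 12.
This cut is saturated, so no flow can exceed 12.

12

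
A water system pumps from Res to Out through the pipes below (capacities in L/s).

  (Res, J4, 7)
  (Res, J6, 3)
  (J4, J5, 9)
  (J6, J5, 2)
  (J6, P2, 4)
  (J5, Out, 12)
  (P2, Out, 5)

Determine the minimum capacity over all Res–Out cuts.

Augment Res→J4→J5→Out: bottleneck 7, flow now 7.
Augment Res→J6→J5→Out: bottleneck 2, flow now 9.
Augment Res→J6→P2→Out: bottleneck 1, flow now 10.
No augmenting path remains; maximum flow = 10.
By max-flow min-cut, the minimum cut capacity equals the max flow.
In the residual graph, reachable from Res: {Res}.
Min-cut edges: Res→J4 (7), Res→J6 (3); capacity 7 + 3 = 10.

10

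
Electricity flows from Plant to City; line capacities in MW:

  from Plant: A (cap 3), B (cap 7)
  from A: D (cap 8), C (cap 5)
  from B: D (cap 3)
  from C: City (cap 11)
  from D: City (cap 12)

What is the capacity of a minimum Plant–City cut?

Augment Plant→A→C→City: bottleneck 3, flow now 3.
Augment Plant→B→D→City: bottleneck 3, flow now 6.
No augmenting path remains; maximum flow = 6.
By max-flow min-cut, the minimum cut capacity equals the max flow.
In the residual graph, reachable from Plant: {Plant, B}.
Min-cut edges: Plant→A (3), B→D (3); capacity 3 + 3 = 6.

6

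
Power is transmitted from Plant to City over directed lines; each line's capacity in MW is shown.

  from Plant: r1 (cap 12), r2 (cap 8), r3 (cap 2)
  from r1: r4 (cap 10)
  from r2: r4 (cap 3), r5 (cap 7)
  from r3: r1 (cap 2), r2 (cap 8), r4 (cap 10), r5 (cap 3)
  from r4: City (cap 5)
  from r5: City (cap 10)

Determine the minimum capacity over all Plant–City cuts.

14

Augment Plant→r1→r4→City: bottleneck 5, flow now 5.
Augment Plant→r2→r5→City: bottleneck 7, flow now 12.
Augment Plant→r3→r5→City: bottleneck 2, flow now 14.
No augmenting path remains; maximum flow = 14.
By max-flow min-cut, the minimum cut capacity equals the max flow.
In the residual graph, reachable from Plant: {Plant, r1, r2, r4}.
Min-cut edges: Plant→r3 (2), r2→r5 (7), r4→City (5); capacity 2 + 7 + 5 = 14.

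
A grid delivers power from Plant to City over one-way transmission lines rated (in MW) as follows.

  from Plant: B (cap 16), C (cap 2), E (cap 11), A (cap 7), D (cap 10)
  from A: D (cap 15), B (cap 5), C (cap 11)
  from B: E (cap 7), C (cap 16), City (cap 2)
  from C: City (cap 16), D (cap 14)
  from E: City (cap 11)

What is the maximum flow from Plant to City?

Augment Plant→B→City: bottleneck 2, flow now 2.
Augment Plant→C→City: bottleneck 2, flow now 4.
Augment Plant→E→City: bottleneck 11, flow now 15.
Augment Plant→A→C→City: bottleneck 7, flow now 22.
Augment Plant→B→C→City: bottleneck 7, flow now 29.
No augmenting path remains; maximum flow = 29.
In the residual graph, reachable from Plant: {Plant, A, B, C, D, E}.
Min-cut edges: B→City (2), C→City (16), E→City (11); capacity 2 + 16 + 11 = 29.
This cut is saturated, so no flow can exceed 29.

29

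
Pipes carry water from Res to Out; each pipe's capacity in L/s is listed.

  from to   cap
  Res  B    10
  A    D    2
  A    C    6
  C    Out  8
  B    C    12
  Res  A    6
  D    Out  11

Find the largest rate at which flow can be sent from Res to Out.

Augment Res→A→C→Out: bottleneck 6, flow now 6.
Augment Res→B→C→Out: bottleneck 2, flow now 8.
Augment Res→B→C→A→D→Out: bottleneck 2, flow now 10. (uses reverse residual edge)
No augmenting path remains; maximum flow = 10.
In the residual graph, reachable from Res: {Res, A, B, C}.
Min-cut edges: A→D (2), C→Out (8); capacity 2 + 8 = 10.
This cut is saturated, so no flow can exceed 10.

10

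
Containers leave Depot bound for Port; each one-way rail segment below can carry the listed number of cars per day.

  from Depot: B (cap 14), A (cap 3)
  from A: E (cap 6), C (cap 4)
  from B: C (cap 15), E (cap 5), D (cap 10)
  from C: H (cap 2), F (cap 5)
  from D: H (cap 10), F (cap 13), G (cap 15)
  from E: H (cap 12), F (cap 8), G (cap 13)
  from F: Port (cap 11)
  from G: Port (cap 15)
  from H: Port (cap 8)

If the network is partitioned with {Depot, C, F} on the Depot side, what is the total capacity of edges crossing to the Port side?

30

Edges leaving {Depot, C, F}: Depot→A (3), Depot→B (14), C→H (2), F→Port (11).
Cut capacity = 3 + 14 + 2 + 11 = 30.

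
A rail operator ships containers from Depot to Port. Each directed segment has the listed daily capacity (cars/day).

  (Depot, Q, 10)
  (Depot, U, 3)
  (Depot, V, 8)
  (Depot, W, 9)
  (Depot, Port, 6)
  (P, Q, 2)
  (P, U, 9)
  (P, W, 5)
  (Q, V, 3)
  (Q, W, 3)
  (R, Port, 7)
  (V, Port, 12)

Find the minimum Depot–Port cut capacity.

17

Augment Depot→Port: bottleneck 6, flow now 6.
Augment Depot→V→Port: bottleneck 8, flow now 14.
Augment Depot→Q→V→Port: bottleneck 3, flow now 17.
No augmenting path remains; maximum flow = 17.
By max-flow min-cut, the minimum cut capacity equals the max flow.
In the residual graph, reachable from Depot: {Depot, Q, U, W}.
Min-cut edges: Depot→V (8), Depot→Port (6), Q→V (3); capacity 8 + 6 + 3 = 17.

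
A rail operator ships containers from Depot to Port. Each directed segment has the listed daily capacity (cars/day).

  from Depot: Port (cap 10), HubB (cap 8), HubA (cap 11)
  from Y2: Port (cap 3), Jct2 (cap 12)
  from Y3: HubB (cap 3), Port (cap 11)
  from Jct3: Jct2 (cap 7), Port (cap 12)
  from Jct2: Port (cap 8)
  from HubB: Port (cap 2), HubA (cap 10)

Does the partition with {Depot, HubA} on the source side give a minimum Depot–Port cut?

Given cut capacity: 8 + 10 = 18.
Augment Depot→Port: bottleneck 10, flow now 10.
Augment Depot→HubB→Port: bottleneck 2, flow now 12.
No augmenting path remains; maximum flow = 12.
In the residual graph, reachable from Depot: {Depot, HubB, HubA}.
Min-cut edges: Depot→Port (10), HubB→Port (2); capacity 10 + 2 = 12.
Cut capacity 18 exceeds the max flow 12, so it is not minimum.

No — its capacity is 18, but the minimum cut has capacity 12.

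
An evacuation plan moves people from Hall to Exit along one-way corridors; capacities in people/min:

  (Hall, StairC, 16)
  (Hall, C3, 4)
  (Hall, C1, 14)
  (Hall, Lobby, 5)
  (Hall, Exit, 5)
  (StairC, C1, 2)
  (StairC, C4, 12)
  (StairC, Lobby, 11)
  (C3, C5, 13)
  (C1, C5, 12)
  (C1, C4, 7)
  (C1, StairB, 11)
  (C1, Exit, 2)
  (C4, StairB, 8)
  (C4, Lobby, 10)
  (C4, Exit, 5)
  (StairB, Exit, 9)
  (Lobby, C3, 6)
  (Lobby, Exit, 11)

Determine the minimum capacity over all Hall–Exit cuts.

32

Augment Hall→Exit: bottleneck 5, flow now 5.
Augment Hall→C1→Exit: bottleneck 2, flow now 7.
Augment Hall→Lobby→Exit: bottleneck 5, flow now 12.
Augment Hall→StairC→C4→Exit: bottleneck 5, flow now 17.
Augment Hall→StairC→Lobby→Exit: bottleneck 6, flow now 23.
Augment Hall→C1→StairB→Exit: bottleneck 9, flow now 32.
No augmenting path remains; maximum flow = 32.
By max-flow min-cut, the minimum cut capacity equals the max flow.
In the residual graph, reachable from Hall: {Hall, StairC, C3, C1, C5, C4, StairB, Lobby}.
Min-cut edges: Hall→Exit (5), C1→Exit (2), C4→Exit (5), StairB→Exit (9), Lobby→Exit (11); capacity 5 + 2 + 5 + 9 + 11 = 32.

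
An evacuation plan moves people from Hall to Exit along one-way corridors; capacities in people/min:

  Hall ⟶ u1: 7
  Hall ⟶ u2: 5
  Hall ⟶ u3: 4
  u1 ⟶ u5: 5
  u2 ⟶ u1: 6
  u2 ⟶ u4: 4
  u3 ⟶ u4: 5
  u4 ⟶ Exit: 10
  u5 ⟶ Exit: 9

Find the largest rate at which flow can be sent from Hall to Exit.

Augment Hall→u1→u5→Exit: bottleneck 5, flow now 5.
Augment Hall→u2→u4→Exit: bottleneck 4, flow now 9.
Augment Hall→u3→u4→Exit: bottleneck 4, flow now 13.
No augmenting path remains; maximum flow = 13.
In the residual graph, reachable from Hall: {Hall, u1, u2}.
Min-cut edges: Hall→u3 (4), u1→u5 (5), u2→u4 (4); capacity 4 + 5 + 4 = 13.
This cut is saturated, so no flow can exceed 13.

13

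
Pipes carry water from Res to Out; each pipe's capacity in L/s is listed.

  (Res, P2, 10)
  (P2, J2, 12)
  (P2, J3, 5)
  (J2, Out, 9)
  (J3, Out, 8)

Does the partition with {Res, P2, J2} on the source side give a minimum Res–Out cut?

No — its capacity is 14, but the minimum cut has capacity 10.

Given cut capacity: 5 + 9 = 14.
Augment Res→P2→J2→Out: bottleneck 9, flow now 9.
Augment Res→P2→J3→Out: bottleneck 1, flow now 10.
No augmenting path remains; maximum flow = 10.
In the residual graph, reachable from Res: {Res}.
Min-cut edges: Res→P2 (10); capacity 10 = 10.
Cut capacity 14 exceeds the max flow 10, so it is not minimum.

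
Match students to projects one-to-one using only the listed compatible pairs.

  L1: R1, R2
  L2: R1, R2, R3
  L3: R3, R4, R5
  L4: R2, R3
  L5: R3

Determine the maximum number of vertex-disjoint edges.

4

Unit-capacity flow: source→left, listed edges, right→sink; max matching = max flow.
Augmenting path L1→R1 (+1); matched 1.
Augmenting path L2→R2 (+1); matched 2.
Augmenting path L3→R3 (+1); matched 3.
Augmenting path L4→R3→L3→R4 (+1); matched 4.
No augmenting path remains; maximum matching = 4.
König certificate: {L3, R1, R2, R3} is a vertex cover of size 4 (every listed pair touches it), so no matching can be larger.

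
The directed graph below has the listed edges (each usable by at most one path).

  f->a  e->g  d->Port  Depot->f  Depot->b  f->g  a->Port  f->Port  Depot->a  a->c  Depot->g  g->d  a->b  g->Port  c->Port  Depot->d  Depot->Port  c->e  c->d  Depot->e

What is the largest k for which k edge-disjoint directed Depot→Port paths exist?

5

Assign every edge capacity 1; by Menger, the answer equals the max flow.
Path Depot→Port (+1); total 1.
Path Depot→a→Port (+1); total 2.
Path Depot→d→Port (+1); total 3.
Path Depot→f→Port (+1); total 4.
Path Depot→g→Port (+1); total 5.
No residual Depot→Port path; max flow = 5.
Certifying cut of size 5: {Depot→Port, Depot→a, Depot→f, d→Port, g→Port}.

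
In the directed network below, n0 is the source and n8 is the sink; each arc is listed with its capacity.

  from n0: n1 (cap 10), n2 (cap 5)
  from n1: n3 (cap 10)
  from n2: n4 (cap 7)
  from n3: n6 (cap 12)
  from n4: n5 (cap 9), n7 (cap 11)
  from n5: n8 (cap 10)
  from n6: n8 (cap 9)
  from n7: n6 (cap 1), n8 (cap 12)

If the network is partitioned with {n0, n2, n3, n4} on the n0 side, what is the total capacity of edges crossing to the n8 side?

42

Edges leaving {n0, n2, n3, n4}: n0→n1 (10), n3→n6 (12), n4→n5 (9), n4→n7 (11).
Cut capacity = 10 + 12 + 9 + 11 = 42.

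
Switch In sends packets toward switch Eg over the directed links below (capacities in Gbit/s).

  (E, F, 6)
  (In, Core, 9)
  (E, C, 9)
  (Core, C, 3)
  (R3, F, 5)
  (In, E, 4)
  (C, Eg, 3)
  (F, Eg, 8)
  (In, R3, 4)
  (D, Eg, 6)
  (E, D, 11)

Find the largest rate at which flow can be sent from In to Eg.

11

Augment In→Core→C→Eg: bottleneck 3, flow now 3.
Augment In→R3→F→Eg: bottleneck 4, flow now 7.
Augment In→E→F→Eg: bottleneck 4, flow now 11.
No augmenting path remains; maximum flow = 11.
In the residual graph, reachable from In: {In, Core}.
Min-cut edges: In→R3 (4), In→E (4), Core→C (3); capacity 4 + 4 + 3 = 11.
This cut is saturated, so no flow can exceed 11.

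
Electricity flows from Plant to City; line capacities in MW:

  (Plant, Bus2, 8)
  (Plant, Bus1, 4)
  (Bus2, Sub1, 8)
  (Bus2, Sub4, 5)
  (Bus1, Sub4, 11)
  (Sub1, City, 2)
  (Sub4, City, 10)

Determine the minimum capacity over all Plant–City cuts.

11

Augment Plant→Bus2→Sub1→City: bottleneck 2, flow now 2.
Augment Plant→Bus2→Sub4→City: bottleneck 5, flow now 7.
Augment Plant→Bus1→Sub4→City: bottleneck 4, flow now 11.
No augmenting path remains; maximum flow = 11.
By max-flow min-cut, the minimum cut capacity equals the max flow.
In the residual graph, reachable from Plant: {Plant, Bus2, Sub1}.
Min-cut edges: Plant→Bus1 (4), Bus2→Sub4 (5), Sub1→City (2); capacity 4 + 5 + 2 = 11.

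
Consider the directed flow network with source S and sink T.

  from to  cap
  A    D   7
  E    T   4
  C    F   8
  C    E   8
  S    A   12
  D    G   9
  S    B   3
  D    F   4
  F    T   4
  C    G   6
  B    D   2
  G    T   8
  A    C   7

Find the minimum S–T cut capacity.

Augment S→A→C→E→T: bottleneck 4, flow now 4.
Augment S→A→C→F→T: bottleneck 3, flow now 7.
Augment S→A→D→F→T: bottleneck 1, flow now 8.
Augment S→A→D→G→T: bottleneck 4, flow now 12.
Augment S→B→D→G→T: bottleneck 2, flow now 14.
No augmenting path remains; maximum flow = 14.
By max-flow min-cut, the minimum cut capacity equals the max flow.
In the residual graph, reachable from S: {S, B}.
Min-cut edges: S→A (12), B→D (2); capacity 12 + 2 = 14.

14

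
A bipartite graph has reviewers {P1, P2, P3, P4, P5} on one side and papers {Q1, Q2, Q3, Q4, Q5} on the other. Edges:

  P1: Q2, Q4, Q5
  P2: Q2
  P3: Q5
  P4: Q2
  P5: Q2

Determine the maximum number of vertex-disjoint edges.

3

Unit-capacity flow: source→left, listed edges, right→sink; max matching = max flow.
Augmenting path P1→Q2 (+1); matched 1.
Augmenting path P3→Q5 (+1); matched 2.
Augmenting path P2→Q2→P1→Q4 (+1); matched 3.
No augmenting path remains; maximum matching = 3.
König certificate: {P1, P3, Q2} is a vertex cover of size 3 (every listed pair touches it), so no matching can be larger.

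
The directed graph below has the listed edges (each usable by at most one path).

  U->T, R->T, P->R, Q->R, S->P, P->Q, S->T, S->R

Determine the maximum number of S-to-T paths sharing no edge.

Assign every edge capacity 1; by Menger, the answer equals the max flow.
Path S→T (+1); total 1.
Path S→R→T (+1); total 2.
No residual S→T path; max flow = 2.
Certifying cut of size 2: {R→T, S→T}.

2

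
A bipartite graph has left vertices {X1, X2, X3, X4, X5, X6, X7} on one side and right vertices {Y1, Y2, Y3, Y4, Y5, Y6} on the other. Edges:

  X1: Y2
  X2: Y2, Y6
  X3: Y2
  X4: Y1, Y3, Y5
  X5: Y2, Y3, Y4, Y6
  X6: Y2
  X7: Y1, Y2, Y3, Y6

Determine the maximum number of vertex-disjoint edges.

Unit-capacity flow: source→left, listed edges, right→sink; max matching = max flow.
Augmenting path X1→Y2 (+1); matched 1.
Augmenting path X2→Y6 (+1); matched 2.
Augmenting path X4→Y1 (+1); matched 3.
Augmenting path X5→Y3 (+1); matched 4.
Augmenting path X7→Y1→X4→Y5 (+1); matched 5.
No augmenting path remains; maximum matching = 5.
König certificate: {X2, X4, X5, X7, Y2} is a vertex cover of size 5 (every listed pair touches it), so no matching can be larger.

5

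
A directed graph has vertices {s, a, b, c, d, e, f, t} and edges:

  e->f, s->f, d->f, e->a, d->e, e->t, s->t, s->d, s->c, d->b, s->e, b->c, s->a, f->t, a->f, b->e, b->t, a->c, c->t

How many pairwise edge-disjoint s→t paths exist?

5

Assign every edge capacity 1; by Menger, the answer equals the max flow.
Path s→t (+1); total 1.
Path s→c→t (+1); total 2.
Path s→e→t (+1); total 3.
Path s→f→t (+1); total 4.
Path s→d→b→t (+1); total 5.
No residual s→t path; max flow = 5.
Certifying cut of size 5: {c→t, f→t, s→d, s→e, s→t}.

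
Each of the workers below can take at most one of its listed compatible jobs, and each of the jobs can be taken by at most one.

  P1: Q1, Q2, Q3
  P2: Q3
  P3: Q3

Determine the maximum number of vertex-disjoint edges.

2

Unit-capacity flow: source→left, listed edges, right→sink; max matching = max flow.
Augmenting path P1→Q1 (+1); matched 1.
Augmenting path P2→Q3 (+1); matched 2.
No augmenting path remains; maximum matching = 2.
König certificate: {P1, Q3} is a vertex cover of size 2 (every listed pair touches it), so no matching can be larger.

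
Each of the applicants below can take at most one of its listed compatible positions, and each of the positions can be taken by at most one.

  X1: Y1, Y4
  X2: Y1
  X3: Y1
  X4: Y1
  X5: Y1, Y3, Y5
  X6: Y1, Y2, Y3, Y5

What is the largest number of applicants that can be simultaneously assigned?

4

Unit-capacity flow: source→left, listed edges, right→sink; max matching = max flow.
Augmenting path X1→Y1 (+1); matched 1.
Augmenting path X5→Y3 (+1); matched 2.
Augmenting path X6→Y2 (+1); matched 3.
Augmenting path X2→Y1→X1→Y4 (+1); matched 4.
No augmenting path remains; maximum matching = 4.
König certificate: {X1, X5, X6, Y1} is a vertex cover of size 4 (every listed pair touches it), so no matching can be larger.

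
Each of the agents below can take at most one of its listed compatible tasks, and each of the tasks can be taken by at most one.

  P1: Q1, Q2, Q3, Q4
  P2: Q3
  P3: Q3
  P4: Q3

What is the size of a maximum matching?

Unit-capacity flow: source→left, listed edges, right→sink; max matching = max flow.
Augmenting path P1→Q1 (+1); matched 1.
Augmenting path P2→Q3 (+1); matched 2.
No augmenting path remains; maximum matching = 2.
König certificate: {P1, Q3} is a vertex cover of size 2 (every listed pair touches it), so no matching can be larger.

2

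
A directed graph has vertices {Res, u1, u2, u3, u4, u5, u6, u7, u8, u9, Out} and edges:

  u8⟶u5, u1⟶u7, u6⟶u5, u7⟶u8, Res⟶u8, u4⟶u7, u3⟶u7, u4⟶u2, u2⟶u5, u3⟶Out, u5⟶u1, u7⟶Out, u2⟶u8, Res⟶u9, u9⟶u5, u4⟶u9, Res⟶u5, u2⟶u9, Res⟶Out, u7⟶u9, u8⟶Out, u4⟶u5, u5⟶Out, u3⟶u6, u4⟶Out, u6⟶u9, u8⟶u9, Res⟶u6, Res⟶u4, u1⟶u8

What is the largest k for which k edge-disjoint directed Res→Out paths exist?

Assign every edge capacity 1; by Menger, the answer equals the max flow.
Path Res→Out (+1); total 1.
Path Res→u4→Out (+1); total 2.
Path Res→u5→Out (+1); total 3.
Path Res→u8→Out (+1); total 4.
Path Res→u6→u5→u1→u7→Out (+1); total 5.
No residual Res→Out path; max flow = 5.
Certifying cut of size 5: {Res→Out, Res→u4, Res→u8, u5→Out, u5→u1}.

5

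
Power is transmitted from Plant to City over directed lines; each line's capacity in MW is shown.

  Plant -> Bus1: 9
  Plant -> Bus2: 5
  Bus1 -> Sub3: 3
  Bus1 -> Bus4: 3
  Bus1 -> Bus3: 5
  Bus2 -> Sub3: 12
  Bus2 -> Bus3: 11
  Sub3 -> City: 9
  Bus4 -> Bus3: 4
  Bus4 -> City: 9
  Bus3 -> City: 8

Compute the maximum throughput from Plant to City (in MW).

Augment Plant→Bus1→Sub3→City: bottleneck 3, flow now 3.
Augment Plant→Bus1→Bus4→City: bottleneck 3, flow now 6.
Augment Plant→Bus1→Bus3→City: bottleneck 3, flow now 9.
Augment Plant→Bus2→Sub3→City: bottleneck 5, flow now 14.
No augmenting path remains; maximum flow = 14.
In the residual graph, reachable from Plant: {Plant}.
Min-cut edges: Plant→Bus1 (9), Plant→Bus2 (5); capacity 9 + 5 = 14.
This cut is saturated, so no flow can exceed 14.

14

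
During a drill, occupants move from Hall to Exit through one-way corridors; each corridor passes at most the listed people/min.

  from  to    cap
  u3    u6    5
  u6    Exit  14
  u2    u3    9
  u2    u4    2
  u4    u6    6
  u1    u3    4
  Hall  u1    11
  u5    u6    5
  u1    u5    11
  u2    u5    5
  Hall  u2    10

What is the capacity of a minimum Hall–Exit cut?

12

Augment Hall→u1→u3→u6→Exit: bottleneck 4, flow now 4.
Augment Hall→u1→u5→u6→Exit: bottleneck 5, flow now 9.
Augment Hall→u2→u3→u6→Exit: bottleneck 1, flow now 10.
Augment Hall→u2→u4→u6→Exit: bottleneck 2, flow now 12.
No augmenting path remains; maximum flow = 12.
By max-flow min-cut, the minimum cut capacity equals the max flow.
In the residual graph, reachable from Hall: {Hall, u1, u2, u3, u5}.
Min-cut edges: u2→u4 (2), u3→u6 (5), u5→u6 (5); capacity 2 + 5 + 5 = 12.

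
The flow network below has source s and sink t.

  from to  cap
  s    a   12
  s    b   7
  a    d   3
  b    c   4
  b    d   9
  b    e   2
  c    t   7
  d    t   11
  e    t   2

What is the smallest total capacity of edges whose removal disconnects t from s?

Augment s→a→d→t: bottleneck 3, flow now 3.
Augment s→b→c→t: bottleneck 4, flow now 7.
Augment s→b→d→t: bottleneck 3, flow now 10.
No augmenting path remains; maximum flow = 10.
By max-flow min-cut, the minimum cut capacity equals the max flow.
In the residual graph, reachable from s: {s, a}.
Min-cut edges: s→b (7), a→d (3); capacity 7 + 3 = 10.

10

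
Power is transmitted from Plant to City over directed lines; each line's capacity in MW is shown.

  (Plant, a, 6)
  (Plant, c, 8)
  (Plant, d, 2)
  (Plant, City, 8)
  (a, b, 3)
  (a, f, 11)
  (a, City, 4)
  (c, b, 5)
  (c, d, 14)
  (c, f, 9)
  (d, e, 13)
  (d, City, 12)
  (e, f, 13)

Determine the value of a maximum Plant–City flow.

Augment Plant→City: bottleneck 8, flow now 8.
Augment Plant→a→City: bottleneck 4, flow now 12.
Augment Plant→d→City: bottleneck 2, flow now 14.
Augment Plant→c→d→City: bottleneck 8, flow now 22.
No augmenting path remains; maximum flow = 22.
In the residual graph, reachable from Plant: {Plant, a, b, f}.
Min-cut edges: Plant→c (8), Plant→d (2), Plant→City (8), a→City (4); capacity 8 + 2 + 8 + 4 = 22.
This cut is saturated, so no flow can exceed 22.

22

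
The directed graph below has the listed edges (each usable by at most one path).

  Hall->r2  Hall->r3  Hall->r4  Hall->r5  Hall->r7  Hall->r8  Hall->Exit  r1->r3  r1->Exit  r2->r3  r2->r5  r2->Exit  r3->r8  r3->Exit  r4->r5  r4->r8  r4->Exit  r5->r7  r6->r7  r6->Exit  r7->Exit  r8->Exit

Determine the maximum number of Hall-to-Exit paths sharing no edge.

Assign every edge capacity 1; by Menger, the answer equals the max flow.
Path Hall→Exit (+1); total 1.
Path Hall→r2→Exit (+1); total 2.
Path Hall→r3→Exit (+1); total 3.
Path Hall→r4→Exit (+1); total 4.
Path Hall→r7→Exit (+1); total 5.
Path Hall→r8→Exit (+1); total 6.
No residual Hall→Exit path; max flow = 6.
Certifying cut of size 6: {Hall→Exit, Hall→r2, Hall→r3, Hall→r4, Hall→r8, r7→Exit}.

6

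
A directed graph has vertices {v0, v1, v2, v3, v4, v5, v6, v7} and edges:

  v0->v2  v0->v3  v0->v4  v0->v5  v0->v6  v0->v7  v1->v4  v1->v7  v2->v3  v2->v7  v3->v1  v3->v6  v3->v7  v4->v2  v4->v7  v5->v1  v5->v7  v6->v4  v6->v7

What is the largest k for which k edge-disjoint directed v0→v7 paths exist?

Assign every edge capacity 1; by Menger, the answer equals the max flow.
Path v0→v7 (+1); total 1.
Path v0→v2→v7 (+1); total 2.
Path v0→v3→v7 (+1); total 3.
Path v0→v4→v7 (+1); total 4.
Path v0→v5→v7 (+1); total 5.
Path v0→v6→v7 (+1); total 6.
No residual v0→v7 path; max flow = 6.
Certifying cut of size 6: {v0→v2, v0→v3, v0→v4, v0→v5, v0→v6, v0→v7}.

6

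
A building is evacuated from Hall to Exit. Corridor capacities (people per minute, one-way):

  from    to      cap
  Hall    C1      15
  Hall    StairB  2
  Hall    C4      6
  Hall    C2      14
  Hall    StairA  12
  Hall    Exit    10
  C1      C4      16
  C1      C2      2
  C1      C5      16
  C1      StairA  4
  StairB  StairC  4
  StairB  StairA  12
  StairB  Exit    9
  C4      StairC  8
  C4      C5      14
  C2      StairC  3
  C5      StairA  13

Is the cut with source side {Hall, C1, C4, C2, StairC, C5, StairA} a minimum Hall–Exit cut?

Given cut capacity: 2 + 10 = 12.
Augment Hall→Exit: bottleneck 10, flow now 10.
Augment Hall→StairB→Exit: bottleneck 2, flow now 12.
No augmenting path remains; maximum flow = 12.
Cut capacity 12 equals the max flow, so it is a minimum cut.

Yes — it is a minimum cut (capacity 12).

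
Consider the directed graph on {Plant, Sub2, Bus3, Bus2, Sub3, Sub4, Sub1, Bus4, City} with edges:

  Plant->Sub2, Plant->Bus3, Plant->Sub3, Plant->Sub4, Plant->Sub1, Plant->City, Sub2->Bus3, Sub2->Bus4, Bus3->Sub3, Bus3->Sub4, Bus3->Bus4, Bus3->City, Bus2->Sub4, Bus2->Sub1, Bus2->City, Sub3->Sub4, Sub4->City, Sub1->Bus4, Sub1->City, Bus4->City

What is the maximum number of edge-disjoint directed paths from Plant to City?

Assign every edge capacity 1; by Menger, the answer equals the max flow.
Path Plant→City (+1); total 1.
Path Plant→Bus3→City (+1); total 2.
Path Plant→Sub4→City (+1); total 3.
Path Plant→Sub1→City (+1); total 4.
Path Plant→Sub2→Bus4→City (+1); total 5.
No residual Plant→City path; max flow = 5.
Certifying cut of size 5: {Plant→Bus3, Plant→City, Plant→Sub1, Plant→Sub2, Sub4→City}.

5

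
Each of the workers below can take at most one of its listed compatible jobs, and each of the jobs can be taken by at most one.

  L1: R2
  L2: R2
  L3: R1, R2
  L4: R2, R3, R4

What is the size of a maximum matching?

3

Unit-capacity flow: source→left, listed edges, right→sink; max matching = max flow.
Augmenting path L1→R2 (+1); matched 1.
Augmenting path L3→R1 (+1); matched 2.
Augmenting path L4→R3 (+1); matched 3.
No augmenting path remains; maximum matching = 3.
König certificate: {L3, L4, R2} is a vertex cover of size 3 (every listed pair touches it), so no matching can be larger.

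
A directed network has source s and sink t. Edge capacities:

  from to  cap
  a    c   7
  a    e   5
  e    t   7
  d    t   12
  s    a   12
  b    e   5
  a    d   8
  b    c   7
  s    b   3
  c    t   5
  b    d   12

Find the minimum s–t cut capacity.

15

Augment s→a→c→t: bottleneck 5, flow now 5.
Augment s→a→d→t: bottleneck 7, flow now 12.
Augment s→b→d→t: bottleneck 3, flow now 15.
No augmenting path remains; maximum flow = 15.
By max-flow min-cut, the minimum cut capacity equals the max flow.
In the residual graph, reachable from s: {s}.
Min-cut edges: s→a (12), s→b (3); capacity 12 + 3 = 15.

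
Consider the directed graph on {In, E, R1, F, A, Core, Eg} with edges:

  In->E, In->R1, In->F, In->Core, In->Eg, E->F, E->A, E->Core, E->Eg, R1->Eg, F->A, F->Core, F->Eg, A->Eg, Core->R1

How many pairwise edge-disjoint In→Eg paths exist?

4

Assign every edge capacity 1; by Menger, the answer equals the max flow.
Path In→Eg (+1); total 1.
Path In→E→Eg (+1); total 2.
Path In→R1→Eg (+1); total 3.
Path In→F→Eg (+1); total 4.
No residual In→Eg path; max flow = 4.
Certifying cut of size 4: {In→E, In→Eg, In→F, R1→Eg}.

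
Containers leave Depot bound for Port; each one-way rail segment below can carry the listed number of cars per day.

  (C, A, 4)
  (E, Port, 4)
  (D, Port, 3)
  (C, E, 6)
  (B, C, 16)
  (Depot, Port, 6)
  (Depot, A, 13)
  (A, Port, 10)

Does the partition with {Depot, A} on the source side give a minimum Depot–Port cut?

Yes — it is a minimum cut (capacity 16).

Given cut capacity: 6 + 10 = 16.
Augment Depot→Port: bottleneck 6, flow now 6.
Augment Depot→A→Port: bottleneck 10, flow now 16.
No augmenting path remains; maximum flow = 16.
Cut capacity 16 equals the max flow, so it is a minimum cut.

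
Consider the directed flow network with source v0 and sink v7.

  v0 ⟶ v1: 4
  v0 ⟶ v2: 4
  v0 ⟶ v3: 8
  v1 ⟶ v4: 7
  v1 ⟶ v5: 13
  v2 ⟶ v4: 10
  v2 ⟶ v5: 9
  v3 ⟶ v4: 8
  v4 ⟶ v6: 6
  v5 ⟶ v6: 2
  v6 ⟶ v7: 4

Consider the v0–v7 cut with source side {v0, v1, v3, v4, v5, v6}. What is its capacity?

Edges leaving {v0, v1, v3, v4, v5, v6}: v0→v2 (4), v6→v7 (4).
Cut capacity = 4 + 4 = 8.

8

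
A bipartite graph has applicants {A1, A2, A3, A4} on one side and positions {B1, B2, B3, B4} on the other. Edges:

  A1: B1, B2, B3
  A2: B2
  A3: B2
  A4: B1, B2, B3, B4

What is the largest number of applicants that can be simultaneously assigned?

3

Unit-capacity flow: source→left, listed edges, right→sink; max matching = max flow.
Augmenting path A1→B1 (+1); matched 1.
Augmenting path A2→B2 (+1); matched 2.
Augmenting path A4→B3 (+1); matched 3.
No augmenting path remains; maximum matching = 3.
König certificate: {A1, A4, B2} is a vertex cover of size 3 (every listed pair touches it), so no matching can be larger.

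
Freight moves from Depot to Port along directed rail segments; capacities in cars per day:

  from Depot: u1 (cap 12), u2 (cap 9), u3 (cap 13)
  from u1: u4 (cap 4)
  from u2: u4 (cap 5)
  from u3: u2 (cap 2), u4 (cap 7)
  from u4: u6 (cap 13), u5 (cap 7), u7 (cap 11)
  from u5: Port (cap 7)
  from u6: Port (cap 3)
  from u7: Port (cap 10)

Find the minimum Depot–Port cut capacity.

16

Augment Depot→u1→u4→u5→Port: bottleneck 4, flow now 4.
Augment Depot→u2→u4→u5→Port: bottleneck 3, flow now 7.
Augment Depot→u2→u4→u6→Port: bottleneck 2, flow now 9.
Augment Depot→u3→u4→u6→Port: bottleneck 1, flow now 10.
Augment Depot→u3→u4→u7→Port: bottleneck 6, flow now 16.
No augmenting path remains; maximum flow = 16.
By max-flow min-cut, the minimum cut capacity equals the max flow.
In the residual graph, reachable from Depot: {Depot, u1, u2, u3}.
Min-cut edges: u1→u4 (4), u2→u4 (5), u3→u4 (7); capacity 4 + 5 + 7 = 16.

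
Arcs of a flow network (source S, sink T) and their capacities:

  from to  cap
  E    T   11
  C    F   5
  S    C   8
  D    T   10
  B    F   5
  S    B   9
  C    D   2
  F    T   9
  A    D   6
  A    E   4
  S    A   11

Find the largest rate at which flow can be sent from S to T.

21

Augment S→A→D→T: bottleneck 6, flow now 6.
Augment S→A→E→T: bottleneck 4, flow now 10.
Augment S→B→F→T: bottleneck 5, flow now 15.
Augment S→C→D→T: bottleneck 2, flow now 17.
Augment S→C→F→T: bottleneck 4, flow now 21.
No augmenting path remains; maximum flow = 21.
In the residual graph, reachable from S: {S, A, B, C, F}.
Min-cut edges: A→D (6), A→E (4), C→D (2), F→T (9); capacity 6 + 4 + 2 + 9 = 21.
This cut is saturated, so no flow can exceed 21.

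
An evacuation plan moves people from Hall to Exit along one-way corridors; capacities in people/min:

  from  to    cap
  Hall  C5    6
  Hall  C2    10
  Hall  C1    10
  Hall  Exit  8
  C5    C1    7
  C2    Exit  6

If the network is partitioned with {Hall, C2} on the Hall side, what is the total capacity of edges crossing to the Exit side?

Edges leaving {Hall, C2}: Hall→C5 (6), Hall→C1 (10), Hall→Exit (8), C2→Exit (6).
Cut capacity = 6 + 10 + 8 + 6 = 30.

30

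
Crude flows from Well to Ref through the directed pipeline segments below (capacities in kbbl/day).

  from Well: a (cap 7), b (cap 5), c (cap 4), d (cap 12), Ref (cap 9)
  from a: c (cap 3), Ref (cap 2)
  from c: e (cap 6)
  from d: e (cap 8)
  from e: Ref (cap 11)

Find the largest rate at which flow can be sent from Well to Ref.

22

Augment Well→Ref: bottleneck 9, flow now 9.
Augment Well→a→Ref: bottleneck 2, flow now 11.
Augment Well→c→e→Ref: bottleneck 4, flow now 15.
Augment Well→d→e→Ref: bottleneck 7, flow now 22.
No augmenting path remains; maximum flow = 22.
In the residual graph, reachable from Well: {Well, a, b, c, d, e}.
Min-cut edges: Well→Ref (9), a→Ref (2), e→Ref (11); capacity 9 + 2 + 11 = 22.
This cut is saturated, so no flow can exceed 22.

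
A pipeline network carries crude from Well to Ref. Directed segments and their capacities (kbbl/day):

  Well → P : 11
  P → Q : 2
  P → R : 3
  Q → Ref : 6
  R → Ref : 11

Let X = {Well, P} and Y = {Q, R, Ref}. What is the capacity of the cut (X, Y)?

Edges leaving {Well, P}: P→Q (2), P→R (3).
Cut capacity = 2 + 3 = 5.

5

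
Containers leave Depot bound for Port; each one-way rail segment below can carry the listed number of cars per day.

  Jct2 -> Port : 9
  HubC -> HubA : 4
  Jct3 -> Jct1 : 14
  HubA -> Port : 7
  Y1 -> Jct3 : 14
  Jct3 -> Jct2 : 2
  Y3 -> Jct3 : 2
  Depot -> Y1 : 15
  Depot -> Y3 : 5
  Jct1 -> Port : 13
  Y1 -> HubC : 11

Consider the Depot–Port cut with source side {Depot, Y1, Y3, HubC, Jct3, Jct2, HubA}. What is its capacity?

30

Edges leaving {Depot, Y1, Y3, HubC, Jct3, Jct2, HubA}: Jct3→Jct1 (14), Jct2→Port (9), HubA→Port (7).
Cut capacity = 14 + 9 + 7 = 30.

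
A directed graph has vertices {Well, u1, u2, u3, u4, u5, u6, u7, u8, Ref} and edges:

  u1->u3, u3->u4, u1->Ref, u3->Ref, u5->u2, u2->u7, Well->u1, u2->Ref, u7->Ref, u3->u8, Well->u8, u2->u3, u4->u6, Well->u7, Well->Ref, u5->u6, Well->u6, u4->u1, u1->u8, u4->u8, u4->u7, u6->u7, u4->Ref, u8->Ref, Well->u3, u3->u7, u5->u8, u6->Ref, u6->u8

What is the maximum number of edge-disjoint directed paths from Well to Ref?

Assign every edge capacity 1; by Menger, the answer equals the max flow.
Path Well→Ref (+1); total 1.
Path Well→u1→Ref (+1); total 2.
Path Well→u3→Ref (+1); total 3.
Path Well→u6→Ref (+1); total 4.
Path Well→u7→Ref (+1); total 5.
Path Well→u8→Ref (+1); total 6.
No residual Well→Ref path; max flow = 6.
Certifying cut of size 6: {Well→Ref, Well→u1, Well→u3, Well→u6, Well→u7, Well→u8}.

6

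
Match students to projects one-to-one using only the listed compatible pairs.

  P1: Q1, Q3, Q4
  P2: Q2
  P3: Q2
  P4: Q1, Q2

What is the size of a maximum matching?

Unit-capacity flow: source→left, listed edges, right→sink; max matching = max flow.
Augmenting path P1→Q1 (+1); matched 1.
Augmenting path P2→Q2 (+1); matched 2.
Augmenting path P4→Q1→P1→Q3 (+1); matched 3.
No augmenting path remains; maximum matching = 3.
König certificate: {P1, P4, Q2} is a vertex cover of size 3 (every listed pair touches it), so no matching can be larger.

3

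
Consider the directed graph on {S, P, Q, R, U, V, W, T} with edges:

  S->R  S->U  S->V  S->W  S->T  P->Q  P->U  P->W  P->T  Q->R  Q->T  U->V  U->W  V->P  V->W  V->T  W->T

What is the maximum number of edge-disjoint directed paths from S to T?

4

Assign every edge capacity 1; by Menger, the answer equals the max flow.
Path S→T (+1); total 1.
Path S→V→T (+1); total 2.
Path S→W→T (+1); total 3.
Path S→U→V→P→T (+1); total 4.
No residual S→T path; max flow = 4.
Certifying cut of size 4: {S→T, S→U, S→V, S→W}.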